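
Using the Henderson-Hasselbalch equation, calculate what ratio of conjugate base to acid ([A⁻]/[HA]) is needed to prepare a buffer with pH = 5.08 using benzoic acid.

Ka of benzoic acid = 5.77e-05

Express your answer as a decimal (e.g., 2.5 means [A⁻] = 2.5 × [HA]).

pKa = -log(5.77e-05) = 4.2388. pH = pKa + log([A⁻]/[HA]), so log([A⁻]/[HA]) = pH − pKa = 5.08 − 4.2388 = 0.8412. [A⁻]/[HA] = 10^(0.8412) = 6.94

[A⁻]/[HA] = 6.94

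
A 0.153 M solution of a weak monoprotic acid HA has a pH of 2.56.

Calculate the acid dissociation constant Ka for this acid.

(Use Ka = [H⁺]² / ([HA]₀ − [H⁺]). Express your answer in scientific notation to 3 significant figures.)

[H⁺] = 10^(−pH) = 10^(−2.56) = 2.754e-03 M. For HA ⇌ H⁺ + A⁻, Ka = [H⁺][A⁻]/[HA] = [H⁺]² / ([HA]₀ − [H⁺]) = (2.754e-03)² / (0.153 − 2.754e-03) = 5.05e-05.

K_a = 5.05e-05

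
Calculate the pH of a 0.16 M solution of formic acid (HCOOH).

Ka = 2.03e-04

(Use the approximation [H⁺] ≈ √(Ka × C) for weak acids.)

[H⁺] = √(Ka × C) = √(2.03e-04 × 0.16) = 5.6991e-03. pH = -log(5.6991e-03)

pH = 2.24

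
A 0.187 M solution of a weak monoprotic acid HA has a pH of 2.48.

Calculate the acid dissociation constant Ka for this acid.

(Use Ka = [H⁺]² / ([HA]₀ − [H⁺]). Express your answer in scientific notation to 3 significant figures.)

[H⁺] = 10^(−pH) = 10^(−2.48) = 3.311e-03 M. For HA ⇌ H⁺ + A⁻, Ka = [H⁺][A⁻]/[HA] = [H⁺]² / ([HA]₀ − [H⁺]) = (3.311e-03)² / (0.187 − 3.311e-03) = 5.97e-05.

K_a = 5.97e-05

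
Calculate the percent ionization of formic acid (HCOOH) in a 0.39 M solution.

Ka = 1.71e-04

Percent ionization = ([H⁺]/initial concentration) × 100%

Using Ka equilibrium: x² + Ka×x - Ka×C = 0. Solving: [H⁺] = 8.0813e-03. Percent = (8.0813e-03/0.39) × 100

Percent ionization = 2.07%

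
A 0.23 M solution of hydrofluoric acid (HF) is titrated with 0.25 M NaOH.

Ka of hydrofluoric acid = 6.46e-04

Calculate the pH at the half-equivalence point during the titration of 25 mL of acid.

At half-equivalence [HA] = [A⁻], so Henderson-Hasselbalch gives pH = pKa = -log(6.46e-04) = 3.19.

pH = pKa = 3.19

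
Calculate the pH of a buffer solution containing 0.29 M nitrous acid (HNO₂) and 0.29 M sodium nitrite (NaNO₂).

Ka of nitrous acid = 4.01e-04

pKa = -log(4.01e-04) = 3.40. pH = pKa + log([A⁻]/[HA]) = 3.40 + log(0.29/0.29)

pH = 3.40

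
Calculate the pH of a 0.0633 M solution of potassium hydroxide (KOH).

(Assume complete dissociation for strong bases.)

[OH⁻] = 0.0633 M for strong base. pOH = -log[OH⁻] = 1.20, pH = 14 - pOH

pH = 12.80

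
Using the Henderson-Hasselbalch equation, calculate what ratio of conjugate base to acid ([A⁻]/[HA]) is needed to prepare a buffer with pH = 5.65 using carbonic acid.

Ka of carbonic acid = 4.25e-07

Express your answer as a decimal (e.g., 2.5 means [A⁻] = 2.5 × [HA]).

pKa = -log(4.25e-07) = 6.3716. pH = pKa + log([A⁻]/[HA]), so log([A⁻]/[HA]) = pH − pKa = 5.65 − 6.3716 = -0.7216. [A⁻]/[HA] = 10^(-0.7216) = 0.190

[A⁻]/[HA] = 0.190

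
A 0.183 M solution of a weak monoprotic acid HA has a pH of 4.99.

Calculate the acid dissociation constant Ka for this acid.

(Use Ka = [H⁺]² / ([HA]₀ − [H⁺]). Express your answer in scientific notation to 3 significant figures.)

[H⁺] = 10^(−pH) = 10^(−4.99) = 1.023e-05 M. For HA ⇌ H⁺ + A⁻, Ka = [H⁺][A⁻]/[HA] = [H⁺]² / ([HA]₀ − [H⁺]) = (1.023e-05)² / (0.183 − 1.023e-05) = 5.72e-10.

K_a = 5.72e-10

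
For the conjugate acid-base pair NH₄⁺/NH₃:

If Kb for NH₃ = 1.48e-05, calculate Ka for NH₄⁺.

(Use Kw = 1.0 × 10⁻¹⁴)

For a conjugate pair Ka × Kb = Kw, so Ka = Kw/Kb = 1.0 × 10⁻¹⁴ / 1.48e-05 = 6.76e-10.

K_a = 6.76e-10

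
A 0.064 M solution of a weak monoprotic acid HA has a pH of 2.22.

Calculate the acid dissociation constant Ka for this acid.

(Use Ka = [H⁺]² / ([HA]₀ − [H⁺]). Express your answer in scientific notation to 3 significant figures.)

[H⁺] = 10^(−pH) = 10^(−2.22) = 6.026e-03 M. For HA ⇌ H⁺ + A⁻, Ka = [H⁺][A⁻]/[HA] = [H⁺]² / ([HA]₀ − [H⁺]) = (6.026e-03)² / (0.064 − 6.026e-03) = 6.26e-04.

K_a = 6.26e-04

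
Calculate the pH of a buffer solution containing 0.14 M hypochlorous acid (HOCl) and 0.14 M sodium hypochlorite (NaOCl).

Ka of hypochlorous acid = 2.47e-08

pKa = -log(2.47e-08) = 7.61. pH = pKa + log([A⁻]/[HA]) = 7.61 + log(0.14/0.14)

pH = 7.61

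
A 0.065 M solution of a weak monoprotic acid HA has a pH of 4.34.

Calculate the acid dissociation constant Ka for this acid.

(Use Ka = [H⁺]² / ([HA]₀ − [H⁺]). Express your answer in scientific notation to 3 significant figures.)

[H⁺] = 10^(−pH) = 10^(−4.34) = 4.571e-05 M. For HA ⇌ H⁺ + A⁻, Ka = [H⁺][A⁻]/[HA] = [H⁺]² / ([HA]₀ − [H⁺]) = (4.571e-05)² / (0.065 − 4.571e-05) = 3.22e-08.

K_a = 3.22e-08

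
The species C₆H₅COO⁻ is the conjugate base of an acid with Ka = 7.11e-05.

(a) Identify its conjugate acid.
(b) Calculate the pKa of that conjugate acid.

(a) The conjugate acid is formed by adding one H⁺ to C₆H₅COO⁻, giving C₆H₅COOH. (b) pKa = -log(Ka) = -log(7.11e-05) = 4.15.

Conjugate acid: C₆H₅COOH; pK_a = 4.15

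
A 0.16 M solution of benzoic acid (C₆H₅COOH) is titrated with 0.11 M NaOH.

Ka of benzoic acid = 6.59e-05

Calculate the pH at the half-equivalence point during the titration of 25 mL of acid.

At half-equivalence [HA] = [A⁻], so Henderson-Hasselbalch gives pH = pKa = -log(6.59e-05) = 4.18.

pH = pKa = 4.18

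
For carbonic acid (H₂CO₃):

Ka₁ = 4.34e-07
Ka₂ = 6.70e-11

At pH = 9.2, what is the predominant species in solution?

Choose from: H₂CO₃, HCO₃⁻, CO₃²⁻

pKa₁ = 6.36, pKa₂ = 10.17. For a polyprotic acid the predominant species crosses at each pKa: below pKa_n the protonated form dominates, above it the deprotonated form does. At pH = 9.2, the predominant species is HCO₃⁻.

HCO₃⁻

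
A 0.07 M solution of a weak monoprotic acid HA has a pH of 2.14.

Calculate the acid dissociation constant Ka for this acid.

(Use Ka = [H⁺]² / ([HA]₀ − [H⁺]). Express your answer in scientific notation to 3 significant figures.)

[H⁺] = 10^(−pH) = 10^(−2.14) = 7.244e-03 M. For HA ⇌ H⁺ + A⁻, Ka = [H⁺][A⁻]/[HA] = [H⁺]² / ([HA]₀ − [H⁺]) = (7.244e-03)² / (0.07 − 7.244e-03) = 8.36e-04.

K_a = 8.36e-04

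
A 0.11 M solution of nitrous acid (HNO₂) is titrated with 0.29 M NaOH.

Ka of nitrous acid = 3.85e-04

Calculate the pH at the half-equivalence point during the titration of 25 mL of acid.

At half-equivalence [HA] = [A⁻], so Henderson-Hasselbalch gives pH = pKa = -log(3.85e-04) = 3.41.

pH = pKa = 3.41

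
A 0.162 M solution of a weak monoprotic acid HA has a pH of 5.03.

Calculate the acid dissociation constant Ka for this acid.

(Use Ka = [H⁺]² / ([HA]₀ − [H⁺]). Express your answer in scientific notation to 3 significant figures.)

[H⁺] = 10^(−pH) = 10^(−5.03) = 9.333e-06 M. For HA ⇌ H⁺ + A⁻, Ka = [H⁺][A⁻]/[HA] = [H⁺]² / ([HA]₀ − [H⁺]) = (9.333e-06)² / (0.162 − 9.333e-06) = 5.38e-10.

K_a = 5.38e-10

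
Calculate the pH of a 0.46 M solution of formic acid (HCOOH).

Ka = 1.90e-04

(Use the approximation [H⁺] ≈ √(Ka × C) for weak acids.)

[H⁺] = √(Ka × C) = √(1.90e-04 × 0.46) = 9.3488e-03. pH = -log(9.3488e-03)

pH = 2.03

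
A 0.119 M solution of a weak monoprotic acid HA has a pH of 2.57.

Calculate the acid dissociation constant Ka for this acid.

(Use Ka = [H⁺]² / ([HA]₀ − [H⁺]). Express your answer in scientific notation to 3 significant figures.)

[H⁺] = 10^(−pH) = 10^(−2.57) = 2.692e-03 M. For HA ⇌ H⁺ + A⁻, Ka = [H⁺][A⁻]/[HA] = [H⁺]² / ([HA]₀ − [H⁺]) = (2.692e-03)² / (0.119 − 2.692e-03) = 6.23e-05.

K_a = 6.23e-05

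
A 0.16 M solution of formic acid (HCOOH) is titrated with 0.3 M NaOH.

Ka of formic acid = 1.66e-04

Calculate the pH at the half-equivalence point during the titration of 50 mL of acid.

At half-equivalence [HA] = [A⁻], so Henderson-Hasselbalch gives pH = pKa = -log(1.66e-04) = 3.78.

pH = pKa = 3.78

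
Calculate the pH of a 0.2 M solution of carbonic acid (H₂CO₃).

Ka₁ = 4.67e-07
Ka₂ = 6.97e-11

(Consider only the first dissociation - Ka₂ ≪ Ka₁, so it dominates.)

First dissociation dominates. From Ka₁ = [H⁺][HA⁻]/[H₂A], x² + Ka₁·x − Ka₁·C = 0 with C = 0.2 M and Ka₁ = 4.67e-07. Solving: [H⁺] = (−Ka₁ + √(Ka₁² + 4·Ka₁·C)) / 2 = 3.0538e-04 M. pH = -log(3.0538e-04) = 3.52.

pH = 3.52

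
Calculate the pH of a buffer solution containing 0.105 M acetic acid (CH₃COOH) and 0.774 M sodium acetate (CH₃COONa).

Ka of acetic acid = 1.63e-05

pKa = -log(1.63e-05) = 4.79. pH = pKa + log([A⁻]/[HA]) = 4.79 + log(0.774/0.105)

pH = 5.66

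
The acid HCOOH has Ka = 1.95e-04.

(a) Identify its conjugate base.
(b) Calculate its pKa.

(a) The conjugate base is formed by removing one H⁺ from HCOOH, giving HCOO⁻. (b) pKa = -log(Ka) = -log(1.95e-04) = 3.71.

Conjugate base: HCOO⁻; pK_a = 3.71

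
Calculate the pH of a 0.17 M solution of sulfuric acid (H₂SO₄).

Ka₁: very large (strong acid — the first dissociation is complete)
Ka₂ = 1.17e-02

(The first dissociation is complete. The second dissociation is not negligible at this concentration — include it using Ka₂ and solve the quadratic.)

First dissociation is complete: [H⁺]₀ = [HSO₄⁻]₀ = C = 0.17 M. Second dissociation HSO₄⁻ ⇌ H⁺ + SO₄²⁻: let x = [SO₄²⁻]. Ka₂ = (C + x)·x / (C − x) = 1.17e-02 → x² + (C + Ka₂)·x − Ka₂·C = 0 → x² + 0.18170·x − 1.989e-03 = 0. x = (−0.18170 + √(0.18170² + 4 × 1.989e-03)) / 2 = 1.0356e-02 M. [H⁺] = C + x = 0.17 + 1.0356e-02 = 1.8036e-01 M. pH = -log(1.8036e-01) = 0.74.

pH = 0.74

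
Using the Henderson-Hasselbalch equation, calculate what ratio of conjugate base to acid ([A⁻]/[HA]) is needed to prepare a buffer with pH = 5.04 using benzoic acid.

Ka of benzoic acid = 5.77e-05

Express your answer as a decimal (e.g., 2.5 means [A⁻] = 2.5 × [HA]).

pKa = -log(5.77e-05) = 4.2388. pH = pKa + log([A⁻]/[HA]), so log([A⁻]/[HA]) = pH − pKa = 5.04 − 4.2388 = 0.8012. [A⁻]/[HA] = 10^(0.8012) = 6.33

[A⁻]/[HA] = 6.33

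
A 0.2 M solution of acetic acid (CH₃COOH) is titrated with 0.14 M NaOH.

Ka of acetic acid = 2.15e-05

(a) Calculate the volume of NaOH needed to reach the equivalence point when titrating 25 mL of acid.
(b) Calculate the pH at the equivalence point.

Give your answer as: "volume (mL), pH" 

moles acid = 0.2 × 25/1000 = 0.005 mol; V_base = moles/0.14 × 1000 = 35.7 mL. At equivalence only the conjugate base is present: [A⁻] = 0.005/0.061 = 8.2353e-02 M. Kb = Kw/Ka = 4.65e-10; [OH⁻] = √(Kb × [A⁻]) = 6.1890e-06; pOH = 5.21; pH = 14 - pOH = 8.79.

V = 35.7 mL, pH = 8.79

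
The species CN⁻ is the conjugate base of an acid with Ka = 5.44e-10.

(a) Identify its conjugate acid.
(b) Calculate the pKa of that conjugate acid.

(a) The conjugate acid is formed by adding one H⁺ to CN⁻, giving HCN. (b) pKa = -log(Ka) = -log(5.44e-10) = 9.26.

Conjugate acid: HCN; pK_a = 9.26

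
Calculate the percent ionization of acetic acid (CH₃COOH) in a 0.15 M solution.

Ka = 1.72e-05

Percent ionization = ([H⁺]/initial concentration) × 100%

Using Ka equilibrium: x² + Ka×x - Ka×C = 0. Solving: [H⁺] = 1.5977e-03. Percent = (1.5977e-03/0.15) × 100

Percent ionization = 1.07%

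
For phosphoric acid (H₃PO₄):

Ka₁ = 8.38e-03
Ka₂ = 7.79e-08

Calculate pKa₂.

pKa₂ = -log(Ka₂) = -log(7.79e-08) = 7.11.

pK_{a2} = 7.11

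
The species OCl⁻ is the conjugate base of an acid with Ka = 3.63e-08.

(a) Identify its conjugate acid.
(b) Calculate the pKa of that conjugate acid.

(a) The conjugate acid is formed by adding one H⁺ to OCl⁻, giving HOCl. (b) pKa = -log(Ka) = -log(3.63e-08) = 7.44.

Conjugate acid: HOCl; pK_a = 7.44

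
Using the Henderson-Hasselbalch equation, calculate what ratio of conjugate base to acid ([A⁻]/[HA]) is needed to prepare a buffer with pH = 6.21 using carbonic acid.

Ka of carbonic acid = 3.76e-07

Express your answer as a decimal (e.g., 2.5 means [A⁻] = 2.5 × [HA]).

pKa = -log(3.76e-07) = 6.4248. pH = pKa + log([A⁻]/[HA]), so log([A⁻]/[HA]) = pH − pKa = 6.21 − 6.4248 = -0.2148. [A⁻]/[HA] = 10^(-0.2148) = 0.610

[A⁻]/[HA] = 0.610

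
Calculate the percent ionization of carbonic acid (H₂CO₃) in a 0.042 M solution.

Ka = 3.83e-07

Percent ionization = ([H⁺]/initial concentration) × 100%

Using Ka equilibrium: x² + Ka×x - Ka×C = 0. Solving: [H⁺] = 1.2664e-04. Percent = (1.2664e-04/0.042) × 100

Percent ionization = 0.302%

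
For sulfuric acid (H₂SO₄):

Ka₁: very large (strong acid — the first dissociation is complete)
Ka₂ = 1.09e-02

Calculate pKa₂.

pKa₂ = -log(Ka₂) = -log(1.09e-02) = 1.96.

pK_{a2} = 1.96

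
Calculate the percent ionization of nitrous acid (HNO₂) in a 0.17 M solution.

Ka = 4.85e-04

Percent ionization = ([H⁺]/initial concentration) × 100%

Using Ka equilibrium: x² + Ka×x - Ka×C = 0. Solving: [H⁺] = 8.8409e-03. Percent = (8.8409e-03/0.17) × 100

Percent ionization = 5.2%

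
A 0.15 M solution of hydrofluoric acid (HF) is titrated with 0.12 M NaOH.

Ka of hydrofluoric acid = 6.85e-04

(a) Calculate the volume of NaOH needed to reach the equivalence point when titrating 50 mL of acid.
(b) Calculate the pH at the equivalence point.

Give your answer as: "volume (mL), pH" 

moles acid = 0.15 × 50/1000 = 0.0075 mol; V_base = moles/0.12 × 1000 = 62.5 mL. At equivalence only the conjugate base is present: [A⁻] = 0.0075/0.113 = 6.6667e-02 M. Kb = Kw/Ka = 1.46e-11; [OH⁻] = √(Kb × [A⁻]) = 9.8653e-07; pOH = 6.01; pH = 14 - pOH = 7.99.

V = 62.5 mL, pH = 7.99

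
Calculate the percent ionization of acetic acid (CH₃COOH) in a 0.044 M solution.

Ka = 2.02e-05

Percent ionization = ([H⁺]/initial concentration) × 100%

Using Ka equilibrium: x² + Ka×x - Ka×C = 0. Solving: [H⁺] = 9.3272e-04. Percent = (9.3272e-04/0.044) × 100

Percent ionization = 2.12%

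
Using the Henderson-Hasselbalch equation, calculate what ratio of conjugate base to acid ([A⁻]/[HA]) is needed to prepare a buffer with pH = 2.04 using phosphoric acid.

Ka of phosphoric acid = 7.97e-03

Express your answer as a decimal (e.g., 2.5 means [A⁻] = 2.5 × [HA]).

pKa = -log(7.97e-03) = 2.0985. pH = pKa + log([A⁻]/[HA]), so log([A⁻]/[HA]) = pH − pKa = 2.04 − 2.0985 = -0.0585. [A⁻]/[HA] = 10^(-0.0585) = 0.874

[A⁻]/[HA] = 0.874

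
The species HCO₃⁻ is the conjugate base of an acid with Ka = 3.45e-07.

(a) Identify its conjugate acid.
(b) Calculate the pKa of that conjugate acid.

(a) The conjugate acid is formed by adding one H⁺ to HCO₃⁻, giving H₂CO₃. (b) pKa = -log(Ka) = -log(3.45e-07) = 6.46.

Conjugate acid: H₂CO₃; pK_a = 6.46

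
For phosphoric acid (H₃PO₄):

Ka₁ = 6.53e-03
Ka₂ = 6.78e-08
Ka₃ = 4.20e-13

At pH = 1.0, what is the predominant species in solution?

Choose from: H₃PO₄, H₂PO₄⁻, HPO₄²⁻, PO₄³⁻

pKa₁ = 2.19, pKa₂ = 7.17, pKa₃ = 12.38. For a polyprotic acid the predominant species crosses at each pKa: below pKa_n the protonated form dominates, above it the deprotonated form does. At pH = 1.0, the predominant species is H₃PO₄.

H₃PO₄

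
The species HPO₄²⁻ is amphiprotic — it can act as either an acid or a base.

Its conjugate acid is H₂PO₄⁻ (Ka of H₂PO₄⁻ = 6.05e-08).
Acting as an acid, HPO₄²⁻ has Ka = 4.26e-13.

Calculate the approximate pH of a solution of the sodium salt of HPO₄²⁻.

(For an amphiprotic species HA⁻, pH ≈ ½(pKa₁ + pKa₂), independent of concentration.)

pKa₁ = -log(6.05e-08) = 7.22; pKa₂ = -log(4.26e-13) = 12.37. For an amphiprotic species, pH ≈ ½(pKa₁ + pKa₂) = ½(7.22 + 12.37) = 9.79.

pH = 9.79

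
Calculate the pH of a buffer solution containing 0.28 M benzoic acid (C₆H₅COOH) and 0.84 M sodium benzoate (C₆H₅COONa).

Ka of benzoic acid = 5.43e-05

pKa = -log(5.43e-05) = 4.27. pH = pKa + log([A⁻]/[HA]) = 4.27 + log(0.84/0.28)

pH = 4.74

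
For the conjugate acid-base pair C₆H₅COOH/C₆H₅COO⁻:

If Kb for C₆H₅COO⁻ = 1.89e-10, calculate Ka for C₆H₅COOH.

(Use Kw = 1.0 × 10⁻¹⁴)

For a conjugate pair Ka × Kb = Kw, so Ka = Kw/Kb = 1.0 × 10⁻¹⁴ / 1.89e-10 = 5.29e-05.

K_a = 5.29e-05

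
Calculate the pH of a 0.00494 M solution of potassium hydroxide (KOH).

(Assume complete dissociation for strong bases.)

[OH⁻] = 0.00494 M for strong base. pOH = -log[OH⁻] = 2.31, pH = 14 - pOH

pH = 11.69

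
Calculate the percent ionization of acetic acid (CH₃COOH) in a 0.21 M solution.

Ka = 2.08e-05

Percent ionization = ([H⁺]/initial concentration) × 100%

Using Ka equilibrium: x² + Ka×x - Ka×C = 0. Solving: [H⁺] = 2.0796e-03. Percent = (2.0796e-03/0.21) × 100

Percent ionization = 0.99%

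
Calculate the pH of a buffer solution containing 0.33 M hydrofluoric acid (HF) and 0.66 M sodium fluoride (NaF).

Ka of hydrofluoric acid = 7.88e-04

pKa = -log(7.88e-04) = 3.10. pH = pKa + log([A⁻]/[HA]) = 3.10 + log(0.66/0.33)

pH = 3.40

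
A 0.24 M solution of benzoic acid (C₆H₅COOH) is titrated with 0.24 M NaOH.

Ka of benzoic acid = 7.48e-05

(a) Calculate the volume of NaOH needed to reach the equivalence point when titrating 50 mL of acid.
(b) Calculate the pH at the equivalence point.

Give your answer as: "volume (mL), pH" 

moles acid = 0.24 × 50/1000 = 0.012 mol; V_base = moles/0.24 × 1000 = 50.0 mL. At equivalence only the conjugate base is present: [A⁻] = 0.012/0.100 = 1.2000e-01 M. Kb = Kw/Ka = 1.34e-10; [OH⁻] = √(Kb × [A⁻]) = 4.0053e-06; pOH = 5.40; pH = 14 - pOH = 8.60.

V = 50.0 mL, pH = 8.60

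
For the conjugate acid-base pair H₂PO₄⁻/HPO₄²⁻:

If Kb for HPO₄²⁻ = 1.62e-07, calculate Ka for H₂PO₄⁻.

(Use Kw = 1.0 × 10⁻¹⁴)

For a conjugate pair Ka × Kb = Kw, so Ka = Kw/Kb = 1.0 × 10⁻¹⁴ / 1.62e-07 = 6.17e-08.

K_a = 6.17e-08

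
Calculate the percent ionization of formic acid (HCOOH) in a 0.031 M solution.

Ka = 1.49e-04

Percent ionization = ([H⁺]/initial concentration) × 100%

Using Ka equilibrium: x² + Ka×x - Ka×C = 0. Solving: [H⁺] = 2.0760e-03. Percent = (2.0760e-03/0.031) × 100

Percent ionization = 6.7%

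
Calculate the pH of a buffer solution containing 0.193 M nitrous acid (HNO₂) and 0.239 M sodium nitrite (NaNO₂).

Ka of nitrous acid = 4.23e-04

pKa = -log(4.23e-04) = 3.37. pH = pKa + log([A⁻]/[HA]) = 3.37 + log(0.239/0.193)

pH = 3.47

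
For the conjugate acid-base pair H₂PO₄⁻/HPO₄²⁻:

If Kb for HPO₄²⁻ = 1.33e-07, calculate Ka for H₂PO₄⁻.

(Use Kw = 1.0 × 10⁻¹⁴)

For a conjugate pair Ka × Kb = Kw, so Ka = Kw/Kb = 1.0 × 10⁻¹⁴ / 1.33e-07 = 7.52e-08.

K_a = 7.52e-08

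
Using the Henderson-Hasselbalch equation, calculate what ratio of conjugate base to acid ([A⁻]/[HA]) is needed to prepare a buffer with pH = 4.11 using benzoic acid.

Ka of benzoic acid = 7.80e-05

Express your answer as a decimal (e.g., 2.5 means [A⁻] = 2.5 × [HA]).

pKa = -log(7.80e-05) = 4.1079. pH = pKa + log([A⁻]/[HA]), so log([A⁻]/[HA]) = pH − pKa = 4.11 − 4.1079 = 0.0021. [A⁻]/[HA] = 10^(0.0021) = 1.00

[A⁻]/[HA] = 1.00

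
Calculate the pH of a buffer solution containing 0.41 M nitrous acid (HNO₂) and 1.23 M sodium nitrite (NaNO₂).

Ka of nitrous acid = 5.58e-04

pKa = -log(5.58e-04) = 3.25. pH = pKa + log([A⁻]/[HA]) = 3.25 + log(1.23/0.41)

pH = 3.73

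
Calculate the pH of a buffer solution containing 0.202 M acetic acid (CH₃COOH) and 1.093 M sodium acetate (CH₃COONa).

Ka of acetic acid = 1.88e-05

pKa = -log(1.88e-05) = 4.73. pH = pKa + log([A⁻]/[HA]) = 4.73 + log(1.093/0.202)

pH = 5.46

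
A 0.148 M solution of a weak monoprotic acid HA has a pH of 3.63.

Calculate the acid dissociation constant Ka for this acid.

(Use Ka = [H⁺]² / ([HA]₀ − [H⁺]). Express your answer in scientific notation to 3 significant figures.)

[H⁺] = 10^(−pH) = 10^(−3.63) = 2.344e-04 M. For HA ⇌ H⁺ + A⁻, Ka = [H⁺][A⁻]/[HA] = [H⁺]² / ([HA]₀ − [H⁺]) = (2.344e-04)² / (0.148 − 2.344e-04) = 3.72e-07.

K_a = 3.72e-07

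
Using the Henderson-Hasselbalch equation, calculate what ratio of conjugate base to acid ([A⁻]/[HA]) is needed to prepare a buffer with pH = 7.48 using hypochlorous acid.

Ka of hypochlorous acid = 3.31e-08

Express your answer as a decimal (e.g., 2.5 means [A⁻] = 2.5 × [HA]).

pKa = -log(3.31e-08) = 7.4802. pH = pKa + log([A⁻]/[HA]), so log([A⁻]/[HA]) = pH − pKa = 7.48 − 7.4802 = -0.0002. [A⁻]/[HA] = 10^(-0.0002) = 1.00

[A⁻]/[HA] = 1.00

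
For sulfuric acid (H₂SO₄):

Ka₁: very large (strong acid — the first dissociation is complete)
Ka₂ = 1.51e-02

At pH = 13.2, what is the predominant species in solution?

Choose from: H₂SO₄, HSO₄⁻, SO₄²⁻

The first dissociation is complete, so H₂SO₄ itself is never the predominant species in water; pKa₂ = -log(1.51e-02) = 1.82. For a polyprotic acid the predominant species crosses at each pKa: below pKa_n the protonated form dominates, above it the deprotonated form does. At pH = 13.2, the predominant species is SO₄²⁻.

SO₄²⁻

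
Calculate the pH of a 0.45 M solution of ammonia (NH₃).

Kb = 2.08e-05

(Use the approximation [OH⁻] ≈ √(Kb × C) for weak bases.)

[OH⁻] = √(Kb × C) = √(2.08e-05 × 0.45) = 3.0594e-03. pOH = 2.51, pH = 14 - pOH

pH = 11.49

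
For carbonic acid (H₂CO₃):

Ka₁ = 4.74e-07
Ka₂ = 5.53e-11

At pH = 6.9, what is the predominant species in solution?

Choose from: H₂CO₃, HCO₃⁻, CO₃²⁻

pKa₁ = 6.32, pKa₂ = 10.26. For a polyprotic acid the predominant species crosses at each pKa: below pKa_n the protonated form dominates, above it the deprotonated form does. At pH = 6.9, the predominant species is HCO₃⁻.

HCO₃⁻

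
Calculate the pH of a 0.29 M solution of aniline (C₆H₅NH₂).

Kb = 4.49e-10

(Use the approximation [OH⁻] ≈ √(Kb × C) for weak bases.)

[OH⁻] = √(Kb × C) = √(4.49e-10 × 0.29) = 1.1411e-05. pOH = 4.94, pH = 14 - pOH

pH = 9.06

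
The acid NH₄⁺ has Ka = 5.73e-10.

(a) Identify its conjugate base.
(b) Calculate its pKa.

(a) The conjugate base is formed by removing one H⁺ from NH₄⁺, giving NH₃. (b) pKa = -log(Ka) = -log(5.73e-10) = 9.24.

Conjugate base: NH₃; pK_a = 9.24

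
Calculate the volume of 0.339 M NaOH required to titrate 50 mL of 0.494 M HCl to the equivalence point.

At equivalence: moles acid = moles base. moles HCl = 0.494 × 50/1000 = 0.0247 mol. V_base = moles / 0.339 × 1000 = 72.9 mL.

V_{base} = 72.9 mL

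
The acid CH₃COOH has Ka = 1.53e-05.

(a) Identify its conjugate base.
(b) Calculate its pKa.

(a) The conjugate base is formed by removing one H⁺ from CH₃COOH, giving CH₃COO⁻. (b) pKa = -log(Ka) = -log(1.53e-05) = 4.82.

Conjugate base: CH₃COO⁻; pK_a = 4.82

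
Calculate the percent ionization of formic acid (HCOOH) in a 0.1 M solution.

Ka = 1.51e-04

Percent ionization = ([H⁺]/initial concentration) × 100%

Using Ka equilibrium: x² + Ka×x - Ka×C = 0. Solving: [H⁺] = 3.8111e-03. Percent = (3.8111e-03/0.1) × 100

Percent ionization = 3.81%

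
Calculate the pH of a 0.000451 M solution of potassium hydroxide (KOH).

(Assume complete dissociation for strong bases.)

[OH⁻] = 0.000451 M for strong base. pOH = -log[OH⁻] = 3.35, pH = 14 - pOH

pH = 10.65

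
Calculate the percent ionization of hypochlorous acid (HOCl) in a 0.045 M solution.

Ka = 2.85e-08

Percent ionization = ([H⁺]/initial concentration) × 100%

Using Ka equilibrium: x² + Ka×x - Ka×C = 0. Solving: [H⁺] = 3.5798e-05. Percent = (3.5798e-05/0.045) × 100

Percent ionization = 0.0796%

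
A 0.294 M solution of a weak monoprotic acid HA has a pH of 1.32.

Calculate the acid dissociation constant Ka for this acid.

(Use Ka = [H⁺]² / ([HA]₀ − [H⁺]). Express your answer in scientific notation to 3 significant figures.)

[H⁺] = 10^(−pH) = 10^(−1.32) = 4.786e-02 M. For HA ⇌ H⁺ + A⁻, Ka = [H⁺][A⁻]/[HA] = [H⁺]² / ([HA]₀ − [H⁺]) = (4.786e-02)² / (0.294 − 4.786e-02) = 9.31e-03.

K_a = 9.31e-03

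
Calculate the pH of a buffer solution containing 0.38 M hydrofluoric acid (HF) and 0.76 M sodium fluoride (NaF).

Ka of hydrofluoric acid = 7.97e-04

pKa = -log(7.97e-04) = 3.10. pH = pKa + log([A⁻]/[HA]) = 3.10 + log(0.76/0.38)

pH = 3.40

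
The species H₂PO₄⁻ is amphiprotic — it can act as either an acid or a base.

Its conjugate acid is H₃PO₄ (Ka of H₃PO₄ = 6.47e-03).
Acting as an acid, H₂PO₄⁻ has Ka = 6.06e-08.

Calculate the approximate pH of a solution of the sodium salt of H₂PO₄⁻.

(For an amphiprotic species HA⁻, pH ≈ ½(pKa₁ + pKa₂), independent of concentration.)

pKa₁ = -log(6.47e-03) = 2.19; pKa₂ = -log(6.06e-08) = 7.22. For an amphiprotic species, pH ≈ ½(pKa₁ + pKa₂) = ½(2.19 + 7.22) = 4.70.

pH = 4.70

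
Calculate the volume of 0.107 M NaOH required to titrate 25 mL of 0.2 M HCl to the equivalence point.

At equivalence: moles acid = moles base. moles HCl = 0.2 × 25/1000 = 0.005 mol. V_base = moles / 0.107 × 1000 = 46.7 mL.

V_{base} = 46.7 mL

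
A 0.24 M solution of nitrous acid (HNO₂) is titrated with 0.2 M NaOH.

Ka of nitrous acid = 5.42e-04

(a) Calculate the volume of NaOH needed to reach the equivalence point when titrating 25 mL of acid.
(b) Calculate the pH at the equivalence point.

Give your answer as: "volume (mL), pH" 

moles acid = 0.24 × 25/1000 = 0.006 mol; V_base = moles/0.2 × 1000 = 30.0 mL. At equivalence only the conjugate base is present: [A⁻] = 0.006/0.055 = 1.0909e-01 M. Kb = Kw/Ka = 1.85e-11; [OH⁻] = √(Kb × [A⁻]) = 1.4187e-06; pOH = 5.85; pH = 14 - pOH = 8.15.

V = 30.0 mL, pH = 8.15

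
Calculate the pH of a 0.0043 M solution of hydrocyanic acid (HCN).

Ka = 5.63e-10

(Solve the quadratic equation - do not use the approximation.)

x² + Ka×x - Ka×C = 0. Using quadratic formula: [H⁺] = 1.5556e-06

pH = 5.81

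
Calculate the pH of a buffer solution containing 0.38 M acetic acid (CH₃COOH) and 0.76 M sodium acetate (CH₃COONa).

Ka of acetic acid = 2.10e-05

pKa = -log(2.10e-05) = 4.68. pH = pKa + log([A⁻]/[HA]) = 4.68 + log(0.76/0.38)

pH = 4.98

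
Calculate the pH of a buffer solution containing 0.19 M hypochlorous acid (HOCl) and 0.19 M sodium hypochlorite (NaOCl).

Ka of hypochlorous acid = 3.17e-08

pKa = -log(3.17e-08) = 7.50. pH = pKa + log([A⁻]/[HA]) = 7.50 + log(0.19/0.19)

pH = 7.50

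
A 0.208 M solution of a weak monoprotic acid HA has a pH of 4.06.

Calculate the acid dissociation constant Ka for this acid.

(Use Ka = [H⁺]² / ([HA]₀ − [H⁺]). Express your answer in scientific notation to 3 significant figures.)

[H⁺] = 10^(−pH) = 10^(−4.06) = 8.710e-05 M. For HA ⇌ H⁺ + A⁻, Ka = [H⁺][A⁻]/[HA] = [H⁺]² / ([HA]₀ − [H⁺]) = (8.710e-05)² / (0.208 − 8.710e-05) = 3.65e-08.

K_a = 3.65e-08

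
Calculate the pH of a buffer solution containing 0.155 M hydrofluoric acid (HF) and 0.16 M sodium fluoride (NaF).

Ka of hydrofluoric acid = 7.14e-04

pKa = -log(7.14e-04) = 3.15. pH = pKa + log([A⁻]/[HA]) = 3.15 + log(0.16/0.155)

pH = 3.16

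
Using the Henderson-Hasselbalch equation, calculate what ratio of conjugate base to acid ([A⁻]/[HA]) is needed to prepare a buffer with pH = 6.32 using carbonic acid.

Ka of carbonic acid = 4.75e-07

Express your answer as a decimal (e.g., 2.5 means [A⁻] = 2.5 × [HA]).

pKa = -log(4.75e-07) = 6.3233. pH = pKa + log([A⁻]/[HA]), so log([A⁻]/[HA]) = pH − pKa = 6.32 − 6.3233 = -0.0033. [A⁻]/[HA] = 10^(-0.0033) = 0.992

[A⁻]/[HA] = 0.992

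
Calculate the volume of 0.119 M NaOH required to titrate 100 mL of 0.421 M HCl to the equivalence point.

At equivalence: moles acid = moles base. moles HCl = 0.421 × 100/1000 = 0.0421 mol. V_base = moles / 0.119 × 1000 = 353.8 mL.

V_{base} = 353.8 mL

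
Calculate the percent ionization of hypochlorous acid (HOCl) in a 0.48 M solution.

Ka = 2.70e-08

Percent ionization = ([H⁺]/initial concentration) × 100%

Using Ka equilibrium: x² + Ka×x - Ka×C = 0. Solving: [H⁺] = 1.1383e-04. Percent = (1.1383e-04/0.48) × 100

Percent ionization = 0.0237%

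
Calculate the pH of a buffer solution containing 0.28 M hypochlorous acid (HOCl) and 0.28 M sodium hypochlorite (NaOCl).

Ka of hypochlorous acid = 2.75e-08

pKa = -log(2.75e-08) = 7.56. pH = pKa + log([A⁻]/[HA]) = 7.56 + log(0.28/0.28)

pH = 7.56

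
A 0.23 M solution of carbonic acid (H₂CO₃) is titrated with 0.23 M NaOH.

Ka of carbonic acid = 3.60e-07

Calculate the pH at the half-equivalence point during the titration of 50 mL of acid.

At half-equivalence [HA] = [A⁻], so Henderson-Hasselbalch gives pH = pKa = -log(3.60e-07) = 6.44.

pH = pKa = 6.44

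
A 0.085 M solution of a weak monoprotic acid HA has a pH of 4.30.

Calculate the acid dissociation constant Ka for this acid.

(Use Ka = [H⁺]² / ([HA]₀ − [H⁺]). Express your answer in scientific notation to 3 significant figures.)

[H⁺] = 10^(−pH) = 10^(−4.30) = 5.012e-05 M. For HA ⇌ H⁺ + A⁻, Ka = [H⁺][A⁻]/[HA] = [H⁺]² / ([HA]₀ − [H⁺]) = (5.012e-05)² / (0.085 − 5.012e-05) = 2.96e-08.

K_a = 2.96e-08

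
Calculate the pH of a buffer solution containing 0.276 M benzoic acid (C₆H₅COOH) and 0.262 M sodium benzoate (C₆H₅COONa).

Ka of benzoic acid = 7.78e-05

pKa = -log(7.78e-05) = 4.11. pH = pKa + log([A⁻]/[HA]) = 4.11 + log(0.262/0.276)

pH = 4.09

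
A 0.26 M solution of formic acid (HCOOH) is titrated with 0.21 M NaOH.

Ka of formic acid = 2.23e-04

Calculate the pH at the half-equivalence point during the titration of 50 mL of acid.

At half-equivalence [HA] = [A⁻], so Henderson-Hasselbalch gives pH = pKa = -log(2.23e-04) = 3.65.

pH = pKa = 3.65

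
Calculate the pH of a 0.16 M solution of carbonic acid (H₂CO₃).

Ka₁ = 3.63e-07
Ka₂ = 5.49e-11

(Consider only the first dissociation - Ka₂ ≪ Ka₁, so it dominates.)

First dissociation dominates. From Ka₁ = [H⁺][HA⁻]/[H₂A], x² + Ka₁·x − Ka₁·C = 0 with C = 0.16 M and Ka₁ = 3.63e-07. Solving: [H⁺] = (−Ka₁ + √(Ka₁² + 4·Ka₁·C)) / 2 = 2.4082e-04 M. pH = -log(2.4082e-04) = 3.62.

pH = 3.62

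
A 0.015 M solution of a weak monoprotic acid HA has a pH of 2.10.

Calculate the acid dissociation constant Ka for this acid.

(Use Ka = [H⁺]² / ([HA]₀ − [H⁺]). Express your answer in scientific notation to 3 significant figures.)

[H⁺] = 10^(−pH) = 10^(−2.10) = 7.943e-03 M. For HA ⇌ H⁺ + A⁻, Ka = [H⁺][A⁻]/[HA] = [H⁺]² / ([HA]₀ − [H⁺]) = (7.943e-03)² / (0.015 − 7.943e-03) = 8.94e-03.

K_a = 8.94e-03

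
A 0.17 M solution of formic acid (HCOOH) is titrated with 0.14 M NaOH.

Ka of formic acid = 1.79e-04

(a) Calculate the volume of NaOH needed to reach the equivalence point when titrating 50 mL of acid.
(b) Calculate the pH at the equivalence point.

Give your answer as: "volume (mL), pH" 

moles acid = 0.17 × 50/1000 = 0.0085 mol; V_base = moles/0.14 × 1000 = 60.7 mL. At equivalence only the conjugate base is present: [A⁻] = 0.0085/0.111 = 7.6774e-02 M. Kb = Kw/Ka = 5.59e-11; [OH⁻] = √(Kb × [A⁻]) = 2.0710e-06; pOH = 5.68; pH = 14 - pOH = 8.32.

V = 60.7 mL, pH = 8.32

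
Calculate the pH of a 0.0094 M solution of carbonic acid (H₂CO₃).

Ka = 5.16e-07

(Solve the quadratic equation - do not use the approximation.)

x² + Ka×x - Ka×C = 0. Using quadratic formula: [H⁺] = 6.9387e-05

pH = 4.16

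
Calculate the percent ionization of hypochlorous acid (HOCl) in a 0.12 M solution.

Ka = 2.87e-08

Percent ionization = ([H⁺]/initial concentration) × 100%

Using Ka equilibrium: x² + Ka×x - Ka×C = 0. Solving: [H⁺] = 5.8671e-05. Percent = (5.8671e-05/0.12) × 100

Percent ionization = 0.0489%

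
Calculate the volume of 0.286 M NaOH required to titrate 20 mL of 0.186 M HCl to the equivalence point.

At equivalence: moles acid = moles base. moles HCl = 0.186 × 20/1000 = 0.00372 mol. V_base = moles / 0.286 × 1000 = 13.0 mL.

V_{base} = 13.0 mL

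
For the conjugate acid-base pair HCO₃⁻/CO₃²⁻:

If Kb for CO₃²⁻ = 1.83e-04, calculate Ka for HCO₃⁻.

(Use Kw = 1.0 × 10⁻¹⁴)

For a conjugate pair Ka × Kb = Kw, so Ka = Kw/Kb = 1.0 × 10⁻¹⁴ / 1.83e-04 = 5.46e-11.

K_a = 5.46e-11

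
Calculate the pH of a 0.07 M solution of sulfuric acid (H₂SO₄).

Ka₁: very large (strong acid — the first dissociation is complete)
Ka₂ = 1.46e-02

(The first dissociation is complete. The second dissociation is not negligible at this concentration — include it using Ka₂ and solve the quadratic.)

First dissociation is complete: [H⁺]₀ = [HSO₄⁻]₀ = C = 0.07 M. Second dissociation HSO₄⁻ ⇌ H⁺ + SO₄²⁻: let x = [SO₄²⁻]. Ka₂ = (C + x)·x / (C − x) = 1.46e-02 → x² + (C + Ka₂)·x − Ka₂·C = 0 → x² + 0.08460·x − 1.022e-03 = 0. x = (−0.08460 + √(0.08460² + 4 × 1.022e-03)) / 2 = 1.0722e-02 M. [H⁺] = C + x = 0.07 + 1.0722e-02 = 8.0722e-02 M. pH = -log(8.0722e-02) = 1.09.

pH = 1.09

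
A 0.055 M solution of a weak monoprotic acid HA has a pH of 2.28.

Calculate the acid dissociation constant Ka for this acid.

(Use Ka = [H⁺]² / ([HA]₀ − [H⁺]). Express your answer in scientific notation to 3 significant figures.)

[H⁺] = 10^(−pH) = 10^(−2.28) = 5.248e-03 M. For HA ⇌ H⁺ + A⁻, Ka = [H⁺][A⁻]/[HA] = [H⁺]² / ([HA]₀ − [H⁺]) = (5.248e-03)² / (0.055 − 5.248e-03) = 5.54e-04.

K_a = 5.54e-04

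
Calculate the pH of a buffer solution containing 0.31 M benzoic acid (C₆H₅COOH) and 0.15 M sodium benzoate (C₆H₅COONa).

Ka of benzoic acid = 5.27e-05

pKa = -log(5.27e-05) = 4.28. pH = pKa + log([A⁻]/[HA]) = 4.28 + log(0.15/0.31)

pH = 3.96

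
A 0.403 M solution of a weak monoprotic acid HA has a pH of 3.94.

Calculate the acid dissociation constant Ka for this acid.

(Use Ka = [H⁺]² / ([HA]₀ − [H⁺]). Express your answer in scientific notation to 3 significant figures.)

[H⁺] = 10^(−pH) = 10^(−3.94) = 1.148e-04 M. For HA ⇌ H⁺ + A⁻, Ka = [H⁺][A⁻]/[HA] = [H⁺]² / ([HA]₀ − [H⁺]) = (1.148e-04)² / (0.403 − 1.148e-04) = 3.27e-08.

K_a = 3.27e-08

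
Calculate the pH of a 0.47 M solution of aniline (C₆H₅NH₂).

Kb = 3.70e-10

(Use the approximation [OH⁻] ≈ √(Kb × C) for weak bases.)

[OH⁻] = √(Kb × C) = √(3.70e-10 × 0.47) = 1.3187e-05. pOH = 4.88, pH = 14 - pOH

pH = 9.12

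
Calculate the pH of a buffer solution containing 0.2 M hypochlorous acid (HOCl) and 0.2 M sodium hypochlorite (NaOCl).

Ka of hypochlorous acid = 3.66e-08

pKa = -log(3.66e-08) = 7.44. pH = pKa + log([A⁻]/[HA]) = 7.44 + log(0.2/0.2)

pH = 7.44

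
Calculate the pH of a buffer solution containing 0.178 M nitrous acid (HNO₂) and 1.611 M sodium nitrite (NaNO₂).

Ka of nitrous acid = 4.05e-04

pKa = -log(4.05e-04) = 3.39. pH = pKa + log([A⁻]/[HA]) = 3.39 + log(1.611/0.178)

pH = 4.35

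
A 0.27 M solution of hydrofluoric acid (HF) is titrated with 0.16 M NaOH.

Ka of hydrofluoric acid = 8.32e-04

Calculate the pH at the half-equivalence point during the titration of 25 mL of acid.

At half-equivalence [HA] = [A⁻], so Henderson-Hasselbalch gives pH = pKa = -log(8.32e-04) = 3.08.

pH = pKa = 3.08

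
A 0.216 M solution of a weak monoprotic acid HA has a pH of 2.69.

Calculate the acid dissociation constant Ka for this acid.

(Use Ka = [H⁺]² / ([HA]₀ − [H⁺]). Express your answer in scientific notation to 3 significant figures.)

[H⁺] = 10^(−pH) = 10^(−2.69) = 2.042e-03 M. For HA ⇌ H⁺ + A⁻, Ka = [H⁺][A⁻]/[HA] = [H⁺]² / ([HA]₀ − [H⁺]) = (2.042e-03)² / (0.216 − 2.042e-03) = 1.95e-05.

K_a = 1.95e-05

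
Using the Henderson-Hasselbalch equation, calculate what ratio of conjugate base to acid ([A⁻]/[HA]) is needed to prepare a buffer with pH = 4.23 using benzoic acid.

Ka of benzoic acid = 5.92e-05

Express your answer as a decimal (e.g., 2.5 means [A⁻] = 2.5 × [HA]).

pKa = -log(5.92e-05) = 4.2277. pH = pKa + log([A⁻]/[HA]), so log([A⁻]/[HA]) = pH − pKa = 4.23 − 4.2277 = 0.0023. [A⁻]/[HA] = 10^(0.0023) = 1.01

[A⁻]/[HA] = 1.01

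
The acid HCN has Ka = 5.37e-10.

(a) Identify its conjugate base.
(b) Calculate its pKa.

(a) The conjugate base is formed by removing one H⁺ from HCN, giving CN⁻. (b) pKa = -log(Ka) = -log(5.37e-10) = 9.27.

Conjugate base: CN⁻; pK_a = 9.27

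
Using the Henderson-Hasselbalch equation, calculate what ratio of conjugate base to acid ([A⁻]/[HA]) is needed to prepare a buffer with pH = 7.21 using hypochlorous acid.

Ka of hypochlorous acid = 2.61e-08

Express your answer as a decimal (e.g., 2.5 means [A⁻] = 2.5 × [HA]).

pKa = -log(2.61e-08) = 7.5834. pH = pKa + log([A⁻]/[HA]), so log([A⁻]/[HA]) = pH − pKa = 7.21 − 7.5834 = -0.3734. [A⁻]/[HA] = 10^(-0.3734) = 0.423

[A⁻]/[HA] = 0.423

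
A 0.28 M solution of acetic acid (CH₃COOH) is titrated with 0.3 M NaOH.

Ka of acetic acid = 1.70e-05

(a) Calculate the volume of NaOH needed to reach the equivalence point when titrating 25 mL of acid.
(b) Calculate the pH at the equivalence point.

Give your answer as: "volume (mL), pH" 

moles acid = 0.28 × 25/1000 = 0.007 mol; V_base = moles/0.3 × 1000 = 23.3 mL. At equivalence only the conjugate base is present: [A⁻] = 0.007/0.048 = 1.4483e-01 M. Kb = Kw/Ka = 5.88e-10; [OH⁻] = √(Kb × [A⁻]) = 9.2300e-06; pOH = 5.03; pH = 14 - pOH = 8.97.

V = 23.3 mL, pH = 8.97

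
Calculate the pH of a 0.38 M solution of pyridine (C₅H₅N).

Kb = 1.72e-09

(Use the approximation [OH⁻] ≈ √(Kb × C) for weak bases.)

[OH⁻] = √(Kb × C) = √(1.72e-09 × 0.38) = 2.5566e-05. pOH = 4.59, pH = 14 - pOH

pH = 9.41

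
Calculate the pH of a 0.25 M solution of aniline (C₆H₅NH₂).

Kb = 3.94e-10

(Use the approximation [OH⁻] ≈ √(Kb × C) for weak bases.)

[OH⁻] = √(Kb × C) = √(3.94e-10 × 0.25) = 9.9247e-06. pOH = 5.00, pH = 14 - pOH

pH = 9.00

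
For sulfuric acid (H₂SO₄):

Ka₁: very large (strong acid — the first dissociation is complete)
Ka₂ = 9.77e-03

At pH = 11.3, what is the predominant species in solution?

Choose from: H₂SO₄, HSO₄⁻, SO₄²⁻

The first dissociation is complete, so H₂SO₄ itself is never the predominant species in water; pKa₂ = -log(9.77e-03) = 2.01. For a polyprotic acid the predominant species crosses at each pKa: below pKa_n the protonated form dominates, above it the deprotonated form does. At pH = 11.3, the predominant species is SO₄²⁻.

SO₄²⁻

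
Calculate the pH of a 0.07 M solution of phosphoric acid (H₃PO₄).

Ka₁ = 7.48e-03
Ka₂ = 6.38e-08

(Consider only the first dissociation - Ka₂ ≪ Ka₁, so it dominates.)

First dissociation dominates. From Ka₁ = [H⁺][HA⁻]/[H₂A], x² + Ka₁·x − Ka₁·C = 0 with C = 0.07 M and Ka₁ = 7.48e-03. Solving: [H⁺] = (−Ka₁ + √(Ka₁² + 4·Ka₁·C)) / 2 = 1.9446e-02 M. pH = -log(1.9446e-02) = 1.71.

pH = 1.71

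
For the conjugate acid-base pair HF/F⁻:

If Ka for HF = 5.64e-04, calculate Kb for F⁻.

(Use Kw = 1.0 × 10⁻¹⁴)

For a conjugate pair Ka × Kb = Kw, so Kb = Kw/Ka = 1.0 × 10⁻¹⁴ / 5.64e-04 = 1.77e-11.

K_b = 1.77e-11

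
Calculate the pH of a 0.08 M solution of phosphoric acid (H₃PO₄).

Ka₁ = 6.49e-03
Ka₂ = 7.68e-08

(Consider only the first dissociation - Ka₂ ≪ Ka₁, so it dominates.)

First dissociation dominates. From Ka₁ = [H⁺][HA⁻]/[H₂A], x² + Ka₁·x − Ka₁·C = 0 with C = 0.08 M and Ka₁ = 6.49e-03. Solving: [H⁺] = (−Ka₁ + √(Ka₁² + 4·Ka₁·C)) / 2 = 1.9771e-02 M. pH = -log(1.9771e-02) = 1.70.

pH = 1.70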